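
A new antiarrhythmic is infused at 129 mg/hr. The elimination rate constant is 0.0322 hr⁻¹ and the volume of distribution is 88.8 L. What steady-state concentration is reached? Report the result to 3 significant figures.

45.1 µg/mL

CL = k · V = 0.0322 × 88.8 = 2.859 L/hr
Css = rate / CL = 129 / 2.859 ≈ 45.1 µg/mL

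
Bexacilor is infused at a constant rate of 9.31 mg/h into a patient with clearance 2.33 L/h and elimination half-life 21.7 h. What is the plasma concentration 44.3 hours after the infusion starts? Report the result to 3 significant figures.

3.03 mg/L

Css = rate / CL = 9.31 / 2.33 = 3.996 mg/L
k = ln 2 / 21.7 = 0.03194 h⁻¹
C(t) = Css (1 − e^(−kt)) = 3.996 × (1 − e^(−1.415)) = 3.996 × 0.7571 ≈ 3.03 mg/L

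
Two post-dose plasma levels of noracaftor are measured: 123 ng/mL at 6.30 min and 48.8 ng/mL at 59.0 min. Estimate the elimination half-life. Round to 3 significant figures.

k = ln(C₁/C₂) / (t₂ − t₁) = ln(123/48.8) / (59.0 − 6.30)
  = 0.9245 / 52.70 = 0.01754 min⁻¹
t½ = ln 2 / k = ln 2 / 0.01754 ≈ 39.5 minutes

39.5 minutes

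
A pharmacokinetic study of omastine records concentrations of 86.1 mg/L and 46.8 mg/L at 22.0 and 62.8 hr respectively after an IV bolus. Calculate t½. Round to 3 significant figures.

k = ln(C₁/C₂) / (t₂ − t₁) = ln(86.1/46.8) / (62.8 − 22.0)
  = 0.6096 / 40.80 = 0.01494 hr⁻¹
t½ = ln 2 / k = ln 2 / 0.01494 ≈ 46.4 hours

46.4 hours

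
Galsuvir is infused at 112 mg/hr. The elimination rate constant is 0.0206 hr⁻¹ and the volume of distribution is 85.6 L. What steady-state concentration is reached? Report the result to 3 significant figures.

63.5 mg/L

CL = k · V = 0.0206 × 85.6 = 1.763 L/hr
Css = rate / CL = 112 / 1.763 ≈ 63.5 mg/L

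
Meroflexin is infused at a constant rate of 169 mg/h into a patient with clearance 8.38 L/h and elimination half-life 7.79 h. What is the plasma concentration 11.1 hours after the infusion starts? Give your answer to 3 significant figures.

Css = rate / CL = 169 / 8.38 = 20.17 mg/L
k = ln 2 / 7.79 = 0.08898 h⁻¹
C(t) = Css (1 − e^(−kt)) = 20.17 × (1 − e^(−0.9877)) = 20.17 × 0.6276 ≈ 12.7 mg/L

12.7 mg/L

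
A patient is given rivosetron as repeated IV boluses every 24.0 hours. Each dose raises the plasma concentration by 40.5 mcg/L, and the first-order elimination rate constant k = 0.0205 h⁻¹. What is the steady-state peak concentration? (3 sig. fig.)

Fraction remaining after one interval: e^(−kτ) = e^(−0.02050 × 24.0) = 0.6114
R = 1 / (1 − 0.6114) = 2.573
Css,max = 40.5 × 2.573 ≈ 104 mcg/L

104 mcg/L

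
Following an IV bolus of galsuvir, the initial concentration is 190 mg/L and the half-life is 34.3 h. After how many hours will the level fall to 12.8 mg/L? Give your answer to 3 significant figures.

k = ln 2 / 34.3 = 0.02021 h⁻¹
C(t) = C₀ e^(−kt)  ⇒  t = ln(C₀/C) / k
t = ln(190/12.8) / 0.02021 = 2.698 / 0.02021 ≈ 133 hours

133 hours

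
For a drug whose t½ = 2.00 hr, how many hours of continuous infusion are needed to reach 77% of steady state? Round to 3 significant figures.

4.24 hours

k = ln 2 / 2.00 = 0.3466 hr⁻¹
f = 1 − e^(−kt)  ⇒  t = −ln(1 − f) / k
t = −ln(1 − 0.77) / 0.3466 = 1.470 / 0.3466 ≈ 4.24 hours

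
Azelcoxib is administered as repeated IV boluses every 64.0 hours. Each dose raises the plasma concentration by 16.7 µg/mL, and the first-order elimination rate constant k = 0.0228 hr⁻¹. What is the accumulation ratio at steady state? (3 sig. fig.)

Fraction remaining after one interval: e^(−kτ) = e^(−0.02280 × 64.0) = 0.2324
R = 1 / (1 − 0.2324) = 1 / 0.7676 ≈ 1.30

1.30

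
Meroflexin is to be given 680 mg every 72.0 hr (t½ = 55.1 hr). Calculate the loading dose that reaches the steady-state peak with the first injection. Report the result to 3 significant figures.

1140 mg

k = ln 2 / 55.1 = 0.01258 hr⁻¹
Accumulation ratio R = 1 / (1 − e^(−kτ)) = 1 / (1 − e^(−0.01258×72.0)) = 1 / (1 − 0.4042) = 1.679
Loading dose = maintenance dose × R = 680 × 1.679 ≈ 1140 mg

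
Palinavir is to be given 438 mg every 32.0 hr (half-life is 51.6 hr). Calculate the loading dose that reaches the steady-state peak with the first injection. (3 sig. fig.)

1250 mg

k = ln 2 / 51.6 = 0.01343 hr⁻¹
Accumulation ratio R = 1 / (1 − e^(−kτ)) = 1 / (1 − e^(−0.01343×32.0)) = 1 / (1 − 0.6506) = 2.862
Loading dose = maintenance dose × R = 438 × 2.862 ≈ 1250 mg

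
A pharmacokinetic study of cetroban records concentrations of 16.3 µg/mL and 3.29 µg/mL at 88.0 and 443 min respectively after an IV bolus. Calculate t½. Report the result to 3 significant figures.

154 minutes

k = ln(C₁/C₂) / (t₂ − t₁) = ln(16.3/3.29) / (443 − 88.0)
  = 1.600 / 355.0 = 0.004508 min⁻¹
t½ = ln 2 / k = ln 2 / 0.004508 ≈ 154 minutes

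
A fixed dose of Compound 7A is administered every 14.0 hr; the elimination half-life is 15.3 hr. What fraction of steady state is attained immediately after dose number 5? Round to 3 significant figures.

k = ln 2 / 15.3 = 0.04530 hr⁻¹
f_n = 1 − e^(−nkτ) = 1 − e^(−5 × 0.04530 × 14.0) = 1 − e^(−3.171) = 1 − 0.04195 ≈ 0.958

0.958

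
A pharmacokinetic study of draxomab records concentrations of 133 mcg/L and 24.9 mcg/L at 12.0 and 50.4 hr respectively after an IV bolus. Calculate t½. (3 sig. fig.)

15.9 hours

k = ln(C₁/C₂) / (t₂ − t₁) = ln(133/24.9) / (50.4 − 12.0)
  = 1.675 / 38.40 = 0.04363 hr⁻¹
t½ = ln 2 / k = ln 2 / 0.04363 ≈ 15.9 hours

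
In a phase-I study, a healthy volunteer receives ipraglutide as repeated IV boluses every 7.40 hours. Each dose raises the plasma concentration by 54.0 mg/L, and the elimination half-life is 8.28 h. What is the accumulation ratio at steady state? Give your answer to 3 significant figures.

2.17

k = ln 2 / 8.28 = 0.08371 h⁻¹
Fraction remaining after one interval: e^(−kτ) = e^(−0.08371 × 7.40) = 0.5382
R = 1 / (1 − 0.5382) = 1 / 0.4618 ≈ 2.17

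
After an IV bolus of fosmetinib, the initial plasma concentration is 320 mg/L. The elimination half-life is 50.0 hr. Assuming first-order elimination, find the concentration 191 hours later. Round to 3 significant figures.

k = ln 2 / 50.0 = 0.01386 hr⁻¹
191 hr is 3.820 half-lives, so C = 320 × (1/2)^3.820 = 320 × 0.07081 ≈ 22.7 mg/L

22.7 mg/L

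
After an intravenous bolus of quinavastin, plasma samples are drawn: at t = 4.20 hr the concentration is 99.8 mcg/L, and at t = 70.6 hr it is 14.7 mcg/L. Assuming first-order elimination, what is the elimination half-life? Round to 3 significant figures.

k = ln(C₁/C₂) / (t₂ − t₁) = ln(99.8/14.7) / (70.6 − 4.20)
  = 1.915 / 66.40 = 0.02885 hr⁻¹
t½ = ln 2 / k = ln 2 / 0.02885 ≈ 24.0 hours

24.0 hours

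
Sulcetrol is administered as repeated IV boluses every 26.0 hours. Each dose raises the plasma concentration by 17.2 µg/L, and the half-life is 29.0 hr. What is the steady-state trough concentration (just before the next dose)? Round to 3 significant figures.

k = ln 2 / 29.0 = 0.02390 hr⁻¹
Fraction remaining after one interval: e^(−kτ) = e^(−0.02390 × 26.0) = 0.5372
R = 1 / (1 − 0.5372) = 2.161
Css,max = 17.2 × 2.161 = 37.16 µg/L
Css,min = Css,max × e^(−kτ) = 37.16 × 0.5372 ≈ 20.0 µg/L

20.0 µg/L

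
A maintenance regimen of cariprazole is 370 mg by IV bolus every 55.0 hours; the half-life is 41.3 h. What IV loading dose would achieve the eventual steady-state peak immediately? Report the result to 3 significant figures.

614 mg

k = ln 2 / 41.3 = 0.01678 h⁻¹
Accumulation ratio R = 1 / (1 − e^(−kτ)) = 1 / (1 − e^(−0.01678×55.0)) = 1 / (1 − 0.3973) = 1.659
Loading dose = maintenance dose × R = 370 × 1.659 ≈ 614 mg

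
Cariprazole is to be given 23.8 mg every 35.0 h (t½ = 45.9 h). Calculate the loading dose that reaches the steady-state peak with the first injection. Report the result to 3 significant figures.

k = ln 2 / 45.9 = 0.01510 h⁻¹
Accumulation ratio R = 1 / (1 − e^(−kτ)) = 1 / (1 − e^(−0.01510×35.0)) = 1 / (1 − 0.5895) = 2.436
Loading dose = maintenance dose × R = 23.8 × 2.436 ≈ 58.0 mg

58.0 mg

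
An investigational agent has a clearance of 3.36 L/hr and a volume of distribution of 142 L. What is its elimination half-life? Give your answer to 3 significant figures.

29.3 hours

k = CL / V = 3.36 / 142 = 0.02366 hr⁻¹
t½ = ln 2 / k = ln 2 / 0.02366 ≈ 29.3 hours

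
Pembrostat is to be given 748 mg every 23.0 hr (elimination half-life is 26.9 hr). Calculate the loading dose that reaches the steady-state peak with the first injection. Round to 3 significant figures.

k = ln 2 / 26.9 = 0.02577 hr⁻¹
Accumulation ratio R = 1 / (1 − e^(−kτ)) = 1 / (1 − e^(−0.02577×23.0)) = 1 / (1 − 0.5529) = 2.236
Loading dose = maintenance dose × R = 748 × 2.236 ≈ 1670 mg

1670 mg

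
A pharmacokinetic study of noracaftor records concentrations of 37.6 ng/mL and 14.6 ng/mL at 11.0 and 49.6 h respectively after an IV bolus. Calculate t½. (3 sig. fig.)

k = ln(C₁/C₂) / (t₂ − t₁) = ln(37.6/14.6) / (49.6 − 11.0)
  = 0.9460 / 38.60 = 0.02451 h⁻¹
t½ = ln 2 / k = ln 2 / 0.02451 ≈ 28.3 hours

28.3 hours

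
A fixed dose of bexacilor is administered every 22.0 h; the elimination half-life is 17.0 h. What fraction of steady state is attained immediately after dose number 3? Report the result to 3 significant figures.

k = ln 2 / 17.0 = 0.04077 h⁻¹
f_n = 1 − e^(−nkτ) = 1 − e^(−3 × 0.04077 × 22.0) = 1 − e^(−2.691) = 1 − 0.06781 ≈ 0.932

0.932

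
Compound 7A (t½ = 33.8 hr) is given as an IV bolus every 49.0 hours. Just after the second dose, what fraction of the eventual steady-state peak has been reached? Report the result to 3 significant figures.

k = ln 2 / 33.8 = 0.02051 hr⁻¹
f_n = 1 − e^(−nkτ) = 1 − e^(−2 × 0.02051 × 49.0) = 1 − e^(−2.010) = 1 − 0.1340 ≈ 0.866

0.866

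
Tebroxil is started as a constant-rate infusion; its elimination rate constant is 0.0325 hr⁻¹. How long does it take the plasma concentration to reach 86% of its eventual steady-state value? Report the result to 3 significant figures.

f = 1 − e^(−kt)  ⇒  t = −ln(1 − f) / k
t = −ln(1 − 0.86) / 0.03250 = 1.966 / 0.03250 ≈ 60.5 hours

60.5 hours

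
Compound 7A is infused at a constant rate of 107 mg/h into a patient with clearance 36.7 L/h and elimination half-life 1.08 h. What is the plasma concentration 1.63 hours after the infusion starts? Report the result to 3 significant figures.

1.89 mg/L

Css = rate / CL = 107 / 36.7 = 2.916 mg/L
k = ln 2 / 1.08 = 0.6418 h⁻¹
C(t) = Css (1 − e^(−kt)) = 2.916 × (1 − e^(−1.046)) = 2.916 × 0.6487 ≈ 1.89 mg/L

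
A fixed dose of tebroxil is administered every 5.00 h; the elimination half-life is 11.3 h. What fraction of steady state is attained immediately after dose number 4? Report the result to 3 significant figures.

0.707

k = ln 2 / 11.3 = 0.06134 h⁻¹
f_n = 1 − e^(−nkτ) = 1 − e^(−4 × 0.06134 × 5.00) = 1 − e^(−1.227) = 1 − 0.2932 ≈ 0.707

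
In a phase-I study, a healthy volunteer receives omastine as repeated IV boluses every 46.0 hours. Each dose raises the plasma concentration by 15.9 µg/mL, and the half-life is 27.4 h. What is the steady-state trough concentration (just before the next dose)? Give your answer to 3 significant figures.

k = ln 2 / 27.4 = 0.02530 h⁻¹
Fraction remaining after one interval: e^(−kτ) = e^(−0.02530 × 46.0) = 0.3123
R = 1 / (1 − 0.3123) = 1.454
Css,max = 15.9 × 1.454 = 23.12 µg/mL
Css,min = Css,max × e^(−kτ) = 23.12 × 0.3123 ≈ 7.22 µg/mL

7.22 µg/mL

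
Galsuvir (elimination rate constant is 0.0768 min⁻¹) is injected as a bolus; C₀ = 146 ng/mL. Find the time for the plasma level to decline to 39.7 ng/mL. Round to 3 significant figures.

17.0 minutes

C(t) = C₀ e^(−kt)  ⇒  t = ln(C₀/C) / k
t = ln(146/39.7) / 0.07680 = 1.302 / 0.07680 ≈ 17.0 minutes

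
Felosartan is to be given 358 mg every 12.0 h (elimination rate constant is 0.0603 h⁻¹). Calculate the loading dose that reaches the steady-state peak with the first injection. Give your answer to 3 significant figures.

Accumulation ratio R = 1 / (1 − e^(−kτ)) = 1 / (1 − e^(−0.06030×12.0)) = 1 / (1 − 0.4850) = 1.942
Loading dose = maintenance dose × R = 358 × 1.942 ≈ 695 mg

695 mg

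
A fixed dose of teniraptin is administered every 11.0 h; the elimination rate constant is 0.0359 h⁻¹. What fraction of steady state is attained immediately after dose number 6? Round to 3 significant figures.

f_n = 1 − e^(−nkτ) = 1 − e^(−6 × 0.03590 × 11.0) = 1 − e^(−2.369) = 1 − 0.09354 ≈ 0.906

0.906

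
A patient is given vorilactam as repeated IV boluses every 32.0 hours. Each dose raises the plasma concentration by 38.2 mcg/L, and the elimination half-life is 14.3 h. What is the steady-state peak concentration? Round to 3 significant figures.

k = ln 2 / 14.3 = 0.04847 h⁻¹
Fraction remaining after one interval: e^(−kτ) = e^(−0.04847 × 32.0) = 0.2120
R = 1 / (1 − 0.2120) = 1.269
Css,max = 38.2 × 1.269 ≈ 48.5 mcg/L

48.5 mcg/L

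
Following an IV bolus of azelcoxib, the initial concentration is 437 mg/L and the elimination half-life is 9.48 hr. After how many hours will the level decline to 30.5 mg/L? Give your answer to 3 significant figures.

k = ln 2 / 9.48 = 0.07312 hr⁻¹
C(t) = C₀ e^(−kt)  ⇒  t = ln(C₀/C) / k
t = ln(437/30.5) / 0.07312 = 2.662 / 0.07312 ≈ 36.4 hours

36.4 hours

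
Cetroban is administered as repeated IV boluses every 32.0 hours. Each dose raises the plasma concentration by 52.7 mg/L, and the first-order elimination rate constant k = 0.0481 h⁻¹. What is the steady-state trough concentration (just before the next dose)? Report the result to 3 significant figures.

14.4 mg/L

Fraction remaining after one interval: e^(−kτ) = e^(−0.04810 × 32.0) = 0.2146
R = 1 / (1 − 0.2146) = 1.273
Css,max = 52.7 × 1.273 = 67.10 mg/L
Css,min = Css,max × e^(−kτ) = 67.10 × 0.2146 ≈ 14.4 mg/L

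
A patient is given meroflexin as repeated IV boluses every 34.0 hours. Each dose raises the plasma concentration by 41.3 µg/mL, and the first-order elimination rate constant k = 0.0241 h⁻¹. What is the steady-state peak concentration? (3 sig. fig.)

Fraction remaining after one interval: e^(−kτ) = e^(−0.02410 × 34.0) = 0.4407
R = 1 / (1 − 0.4407) = 1.788
Css,max = 41.3 × 1.788 ≈ 73.8 µg/mL

73.8 µg/mL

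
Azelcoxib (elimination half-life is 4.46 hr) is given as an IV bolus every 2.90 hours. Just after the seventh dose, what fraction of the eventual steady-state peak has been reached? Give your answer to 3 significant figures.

0.957

k = ln 2 / 4.46 = 0.1554 hr⁻¹
f_n = 1 − e^(−nkτ) = 1 − e^(−7 × 0.1554 × 2.90) = 1 − e^(−3.155) = 1 − 0.04264 ≈ 0.957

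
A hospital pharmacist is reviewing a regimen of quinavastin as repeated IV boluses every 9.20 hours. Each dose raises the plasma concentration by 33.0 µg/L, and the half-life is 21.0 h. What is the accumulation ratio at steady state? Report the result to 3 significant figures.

3.82

k = ln 2 / 21.0 = 0.03301 h⁻¹
Fraction remaining after one interval: e^(−kτ) = e^(−0.03301 × 9.20) = 0.7381
R = 1 / (1 − 0.7381) = 1 / 0.2619 ≈ 3.82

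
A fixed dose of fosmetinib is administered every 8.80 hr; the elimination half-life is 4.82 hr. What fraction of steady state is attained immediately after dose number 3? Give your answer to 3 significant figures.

k = ln 2 / 4.82 = 0.1438 hr⁻¹
f_n = 1 − e^(−nkτ) = 1 − e^(−3 × 0.1438 × 8.80) = 1 − e^(−3.796) = 1 − 0.02245 ≈ 0.978

0.978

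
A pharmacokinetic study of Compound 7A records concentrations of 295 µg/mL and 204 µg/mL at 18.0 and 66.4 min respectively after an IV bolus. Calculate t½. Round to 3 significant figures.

k = ln(C₁/C₂) / (t₂ − t₁) = ln(295/204) / (66.4 − 18.0)
  = 0.3689 / 48.40 = 0.007621 min⁻¹
t½ = ln 2 / k = ln 2 / 0.007621 ≈ 91.0 minutes

91.0 minutes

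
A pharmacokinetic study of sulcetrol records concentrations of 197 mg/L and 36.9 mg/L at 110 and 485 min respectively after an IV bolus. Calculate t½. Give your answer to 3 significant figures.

155 minutes

k = ln(C₁/C₂) / (t₂ − t₁) = ln(197/36.9) / (485 − 110)
  = 1.675 / 375.0 = 0.004467 min⁻¹
t½ = ln 2 / k = ln 2 / 0.004467 ≈ 155 minutes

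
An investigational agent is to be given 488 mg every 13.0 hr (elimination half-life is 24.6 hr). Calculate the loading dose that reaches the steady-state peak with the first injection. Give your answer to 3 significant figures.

1590 mg

k = ln 2 / 24.6 = 0.02818 hr⁻¹
Accumulation ratio R = 1 / (1 − e^(−kτ)) = 1 / (1 − e^(−0.02818×13.0)) = 1 / (1 − 0.6933) = 3.260
Loading dose = maintenance dose × R = 488 × 3.260 ≈ 1590 mg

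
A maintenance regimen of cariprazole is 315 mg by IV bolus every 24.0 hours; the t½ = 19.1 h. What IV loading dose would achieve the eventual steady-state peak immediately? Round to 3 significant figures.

k = ln 2 / 19.1 = 0.03629 h⁻¹
Accumulation ratio R = 1 / (1 − e^(−kτ)) = 1 / (1 − e^(−0.03629×24.0)) = 1 / (1 − 0.4185) = 1.720
Loading dose = maintenance dose × R = 315 × 1.720 ≈ 542 mg

542 mg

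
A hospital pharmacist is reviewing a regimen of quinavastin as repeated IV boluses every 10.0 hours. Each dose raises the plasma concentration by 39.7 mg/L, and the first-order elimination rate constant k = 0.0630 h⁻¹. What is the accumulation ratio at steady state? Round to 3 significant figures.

2.14

Fraction remaining after one interval: e^(−kτ) = e^(−0.06300 × 10.0) = 0.5326
R = 1 / (1 − 0.5326) = 1 / 0.4674 ≈ 2.14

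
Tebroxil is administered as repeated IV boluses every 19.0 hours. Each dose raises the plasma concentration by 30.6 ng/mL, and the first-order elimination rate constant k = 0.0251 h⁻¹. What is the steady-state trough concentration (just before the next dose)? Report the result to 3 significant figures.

Fraction remaining after one interval: e^(−kτ) = e^(−0.02510 × 19.0) = 0.6207
R = 1 / (1 − 0.6207) = 2.636
Css,max = 30.6 × 2.636 = 80.68 ng/mL
Css,min = Css,max × e^(−kτ) = 80.68 × 0.6207 ≈ 50.1 ng/mL

50.1 ng/mL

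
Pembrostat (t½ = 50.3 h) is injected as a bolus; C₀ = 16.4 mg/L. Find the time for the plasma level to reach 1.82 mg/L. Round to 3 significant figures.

160 hours

k = ln 2 / 50.3 = 0.01378 h⁻¹
C(t) = C₀ e^(−kt)  ⇒  t = ln(C₀/C) / k
t = ln(16.4/1.82) / 0.01378 = 2.198 / 0.01378 ≈ 160 hours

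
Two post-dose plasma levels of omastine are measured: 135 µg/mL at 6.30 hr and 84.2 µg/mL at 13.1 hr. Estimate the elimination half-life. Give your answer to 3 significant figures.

9.98 hours

k = ln(C₁/C₂) / (t₂ − t₁) = ln(135/84.2) / (13.1 − 6.30)
  = 0.4721 / 6.800 = 0.06942 hr⁻¹
t½ = ln 2 / k = ln 2 / 0.06942 ≈ 9.98 hours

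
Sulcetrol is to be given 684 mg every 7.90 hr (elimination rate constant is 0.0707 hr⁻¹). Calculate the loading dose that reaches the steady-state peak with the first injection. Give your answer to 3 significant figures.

Accumulation ratio R = 1 / (1 − e^(−kτ)) = 1 / (1 − e^(−0.07070×7.90)) = 1 / (1 − 0.5720) = 2.337
Loading dose = maintenance dose × R = 684 × 2.337 ≈ 1600 mg

1600 mg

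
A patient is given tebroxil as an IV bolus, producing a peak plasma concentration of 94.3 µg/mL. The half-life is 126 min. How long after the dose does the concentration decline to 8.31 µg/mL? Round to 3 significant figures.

k = ln 2 / 126 = 0.005501 min⁻¹
C(t) = C₀ e^(−kt)  ⇒  t = ln(C₀/C) / k
t = ln(94.3/8.31) / 0.005501 = 2.429 / 0.005501 ≈ 442 minutes

442 minutes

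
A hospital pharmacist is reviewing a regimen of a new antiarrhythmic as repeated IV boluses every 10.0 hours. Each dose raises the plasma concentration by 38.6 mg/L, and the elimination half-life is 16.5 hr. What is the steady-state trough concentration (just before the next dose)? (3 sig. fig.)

73.9 mg/L

k = ln 2 / 16.5 = 0.04201 hr⁻¹
Fraction remaining after one interval: e^(−kτ) = e^(−0.04201 × 10.0) = 0.6570
R = 1 / (1 − 0.6570) = 2.915
Css,max = 38.6 × 2.915 = 112.5 mg/L
Css,min = Css,max × e^(−kτ) = 112.5 × 0.6570 ≈ 73.9 mg/L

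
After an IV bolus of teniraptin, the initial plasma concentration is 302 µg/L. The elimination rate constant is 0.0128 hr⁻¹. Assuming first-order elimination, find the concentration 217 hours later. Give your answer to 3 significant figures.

C(t) = C₀ e^(−kt) = 302 × e^(−0.01280 × 217) = 302 × e^(−2.778) = 302 × 0.06219 ≈ 18.8 µg/L

18.8 µg/L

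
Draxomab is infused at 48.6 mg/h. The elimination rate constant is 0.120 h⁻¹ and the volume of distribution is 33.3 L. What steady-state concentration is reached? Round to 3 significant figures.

12.2 µg/mL

CL = k · V = 0.120 × 33.3 = 3.996 L/h
Css = rate / CL = 48.6 / 3.996 ≈ 12.2 µg/mL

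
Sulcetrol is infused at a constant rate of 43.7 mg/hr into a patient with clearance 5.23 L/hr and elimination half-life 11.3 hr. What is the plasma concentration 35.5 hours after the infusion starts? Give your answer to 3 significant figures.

7.41 mg/L

Css = rate / CL = 43.7 / 5.23 = 8.356 mg/L
k = ln 2 / 11.3 = 0.06134 hr⁻¹
C(t) = Css (1 − e^(−kt)) = 8.356 × (1 − e^(−2.178)) = 8.356 × 0.8867 ≈ 7.41 mg/L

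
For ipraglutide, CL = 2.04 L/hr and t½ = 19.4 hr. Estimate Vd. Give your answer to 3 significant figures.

k = ln 2 / t½ = ln 2 / 19.4 = 0.03573 hr⁻¹
V = CL / k = 2.04 / 0.03573 ≈ 57.1 L

57.1 L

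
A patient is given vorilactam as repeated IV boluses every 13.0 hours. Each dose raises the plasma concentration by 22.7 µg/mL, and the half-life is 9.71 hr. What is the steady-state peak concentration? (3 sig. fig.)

k = ln 2 / 9.71 = 0.07138 hr⁻¹
Fraction remaining after one interval: e^(−kτ) = e^(−0.07138 × 13.0) = 0.3953
R = 1 / (1 − 0.3953) = 1.654
Css,max = 22.7 × 1.654 ≈ 37.5 µg/mL

37.5 µg/mL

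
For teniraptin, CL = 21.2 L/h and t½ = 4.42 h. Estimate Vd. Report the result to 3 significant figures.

135 L

k = ln 2 / t½ = ln 2 / 4.42 = 0.1568 h⁻¹
V = CL / k = 21.2 / 0.1568 ≈ 135 L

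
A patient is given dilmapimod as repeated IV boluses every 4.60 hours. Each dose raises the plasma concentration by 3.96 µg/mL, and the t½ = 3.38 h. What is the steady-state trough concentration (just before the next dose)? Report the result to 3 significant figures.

2.52 µg/mL

k = ln 2 / 3.38 = 0.2051 h⁻¹
Fraction remaining after one interval: e^(−kτ) = e^(−0.2051 × 4.60) = 0.3893
R = 1 / (1 − 0.3893) = 1.638
Css,max = 3.96 × 1.638 = 6.485 µg/mL
Css,min = Css,max × e^(−kτ) = 6.485 × 0.3893 ≈ 2.52 µg/mL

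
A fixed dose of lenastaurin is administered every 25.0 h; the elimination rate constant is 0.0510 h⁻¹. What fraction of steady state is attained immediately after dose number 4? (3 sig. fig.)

0.994

f_n = 1 − e^(−nkτ) = 1 − e^(−4 × 0.05100 × 25.0) = 1 − e^(−5.100) = 1 − 0.006097 ≈ 0.994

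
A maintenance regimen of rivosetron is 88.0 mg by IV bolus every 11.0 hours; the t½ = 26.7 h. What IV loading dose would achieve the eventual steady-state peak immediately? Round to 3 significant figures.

k = ln 2 / 26.7 = 0.02596 h⁻¹
Accumulation ratio R = 1 / (1 − e^(−kτ)) = 1 / (1 − e^(−0.02596×11.0)) = 1 / (1 − 0.7516) = 4.026
Loading dose = maintenance dose × R = 88.0 × 4.026 ≈ 354 mg

354 mg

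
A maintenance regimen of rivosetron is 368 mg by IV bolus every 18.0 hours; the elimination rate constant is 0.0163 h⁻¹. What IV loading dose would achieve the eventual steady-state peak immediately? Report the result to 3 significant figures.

1450 mg

Accumulation ratio R = 1 / (1 − e^(−kτ)) = 1 / (1 − e^(−0.01630×18.0)) = 1 / (1 − 0.7457) = 3.933
Loading dose = maintenance dose × R = 368 × 3.933 ≈ 1450 mg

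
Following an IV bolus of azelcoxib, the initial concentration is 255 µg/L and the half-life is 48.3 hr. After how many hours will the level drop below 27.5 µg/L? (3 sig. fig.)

155 hours

k = ln 2 / 48.3 = 0.01435 hr⁻¹
C(t) = C₀ e^(−kt)  ⇒  t = ln(C₀/C) / k
t = ln(255/27.5) / 0.01435 = 2.227 / 0.01435 ≈ 155 hours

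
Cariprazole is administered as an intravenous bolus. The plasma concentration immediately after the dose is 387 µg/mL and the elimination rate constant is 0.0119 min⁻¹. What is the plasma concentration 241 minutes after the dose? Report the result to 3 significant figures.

C(t) = C₀ e^(−kt) = 387 × e^(−0.01190 × 241) = 387 × e^(−2.868) = 387 × 0.05682 ≈ 22.0 µg/mL

22.0 µg/mL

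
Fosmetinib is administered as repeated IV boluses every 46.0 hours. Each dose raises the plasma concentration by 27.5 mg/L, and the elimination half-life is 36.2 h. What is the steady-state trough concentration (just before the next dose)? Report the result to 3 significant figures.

k = ln 2 / 36.2 = 0.01915 h⁻¹
Fraction remaining after one interval: e^(−kτ) = e^(−0.01915 × 46.0) = 0.4145
R = 1 / (1 − 0.4145) = 1.708
Css,max = 27.5 × 1.708 = 46.96 mg/L
Css,min = Css,max × e^(−kτ) = 46.96 × 0.4145 ≈ 19.5 mg/L

19.5 mg/L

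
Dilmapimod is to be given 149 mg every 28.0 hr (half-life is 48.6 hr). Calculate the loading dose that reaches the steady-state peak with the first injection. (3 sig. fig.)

k = ln 2 / 48.6 = 0.01426 hr⁻¹
Accumulation ratio R = 1 / (1 − e^(−kτ)) = 1 / (1 − e^(−0.01426×28.0)) = 1 / (1 − 0.6708) = 3.037
Loading dose = maintenance dose × R = 149 × 3.037 ≈ 453 mg

453 mg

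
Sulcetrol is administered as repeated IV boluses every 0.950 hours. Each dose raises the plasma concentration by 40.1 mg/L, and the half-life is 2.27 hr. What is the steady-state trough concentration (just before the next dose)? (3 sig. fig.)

k = ln 2 / 2.27 = 0.3054 hr⁻¹
Fraction remaining after one interval: e^(−kτ) = e^(−0.3054 × 0.950) = 0.7482
R = 1 / (1 − 0.7482) = 3.971
Css,max = 40.1 × 3.971 = 159.3 mg/L
Css,min = Css,max × e^(−kτ) = 159.3 × 0.7482 ≈ 119 mg/L

119 mg/L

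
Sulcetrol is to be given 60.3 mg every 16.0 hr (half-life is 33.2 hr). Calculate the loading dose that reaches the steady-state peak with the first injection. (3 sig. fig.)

212 mg

k = ln 2 / 33.2 = 0.02088 hr⁻¹
Accumulation ratio R = 1 / (1 − e^(−kτ)) = 1 / (1 − e^(−0.02088×16.0)) = 1 / (1 − 0.7160) = 3.521
Loading dose = maintenance dose × R = 60.3 × 3.521 ≈ 212 mg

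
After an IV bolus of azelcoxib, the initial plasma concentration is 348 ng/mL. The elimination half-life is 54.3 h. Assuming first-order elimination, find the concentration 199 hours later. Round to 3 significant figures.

27.4 ng/mL

k = ln 2 / 54.3 = 0.01277 h⁻¹
C(t) = C₀ e^(−kt) = 348 × e^(−0.01277 × 199) = 348 × e^(−2.540) = 348 × 0.07885 ≈ 27.4 ng/mL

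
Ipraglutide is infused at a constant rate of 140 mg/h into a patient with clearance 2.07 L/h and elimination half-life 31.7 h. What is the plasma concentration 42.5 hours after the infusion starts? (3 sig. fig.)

40.9 µg/mL

Css = rate / CL = 140 / 2.07 = 67.63 µg/mL
k = ln 2 / 31.7 = 0.02187 h⁻¹
C(t) = Css (1 − e^(−kt)) = 67.63 × (1 − e^(−0.9293)) = 67.63 × 0.6052 ≈ 40.9 µg/mL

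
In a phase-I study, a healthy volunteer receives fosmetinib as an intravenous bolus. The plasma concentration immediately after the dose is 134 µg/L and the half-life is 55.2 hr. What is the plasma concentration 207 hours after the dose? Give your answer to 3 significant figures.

k = ln 2 / 55.2 = 0.01256 hr⁻¹
C(t) = C₀ e^(−kt) = 134 × e^(−0.01256 × 207) = 134 × e^(−2.599) = 134 × 0.07433 ≈ 9.96 µg/L

9.96 µg/L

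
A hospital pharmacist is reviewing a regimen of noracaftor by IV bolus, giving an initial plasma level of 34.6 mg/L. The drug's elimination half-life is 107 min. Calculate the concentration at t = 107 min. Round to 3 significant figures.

k = ln 2 / 107 = 0.006478 min⁻¹
107 min is 1.000 half-lives, so C = 34.6 × (1/2)^1.000 = 34.6 × 0.5000 ≈ 17.3 mg/L

17.3 mg/L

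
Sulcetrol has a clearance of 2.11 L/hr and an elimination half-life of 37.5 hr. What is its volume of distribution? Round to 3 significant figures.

114 L

k = ln 2 / t½ = ln 2 / 37.5 = 0.01848 hr⁻¹
V = CL / k = 2.11 / 0.01848 ≈ 114 L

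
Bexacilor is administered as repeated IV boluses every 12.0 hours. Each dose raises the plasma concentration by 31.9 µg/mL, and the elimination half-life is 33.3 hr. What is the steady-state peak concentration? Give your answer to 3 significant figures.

k = ln 2 / 33.3 = 0.02082 hr⁻¹
Fraction remaining after one interval: e^(−kτ) = e^(−0.02082 × 12.0) = 0.7790
R = 1 / (1 − 0.7790) = 4.524
Css,max = 31.9 × 4.524 ≈ 144 µg/mL

144 µg/mL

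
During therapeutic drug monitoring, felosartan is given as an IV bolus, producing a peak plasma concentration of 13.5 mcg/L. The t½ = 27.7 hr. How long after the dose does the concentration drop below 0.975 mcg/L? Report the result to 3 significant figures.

k = ln 2 / 27.7 = 0.02502 hr⁻¹
C(t) = C₀ e^(−kt)  ⇒  t = ln(C₀/C) / k
t = ln(13.5/0.975) / 0.02502 = 2.628 / 0.02502 ≈ 105 hours

105 hours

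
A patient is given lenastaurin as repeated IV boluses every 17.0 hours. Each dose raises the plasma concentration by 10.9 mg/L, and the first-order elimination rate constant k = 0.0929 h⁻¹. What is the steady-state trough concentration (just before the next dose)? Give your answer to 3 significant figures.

2.83 mg/L

Fraction remaining after one interval: e^(−kτ) = e^(−0.09290 × 17.0) = 0.2061
R = 1 / (1 − 0.2061) = 1.260
Css,max = 10.9 × 1.260 = 13.73 mg/L
Css,min = Css,max × e^(−kτ) = 13.73 × 0.2061 ≈ 2.83 mg/L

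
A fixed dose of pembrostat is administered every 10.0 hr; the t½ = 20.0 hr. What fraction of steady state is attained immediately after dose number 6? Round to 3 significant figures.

k = ln 2 / 20.0 = 0.03466 hr⁻¹
f_n = 1 − e^(−nkτ) = 1 − e^(−6 × 0.03466 × 10.0) = 1 − e^(−2.079) = 1 − 0.1250 ≈ 0.875

0.875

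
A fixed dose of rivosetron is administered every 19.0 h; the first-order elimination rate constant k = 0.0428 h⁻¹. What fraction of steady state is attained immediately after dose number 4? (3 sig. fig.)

f_n = 1 − e^(−nkτ) = 1 − e^(−4 × 0.04280 × 19.0) = 1 − e^(−3.253) = 1 − 0.03867 ≈ 0.961

0.961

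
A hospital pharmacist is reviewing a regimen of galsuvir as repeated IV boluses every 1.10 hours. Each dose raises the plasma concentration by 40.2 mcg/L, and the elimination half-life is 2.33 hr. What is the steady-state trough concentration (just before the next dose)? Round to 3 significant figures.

k = ln 2 / 2.33 = 0.2975 hr⁻¹
Fraction remaining after one interval: e^(−kτ) = e^(−0.2975 × 1.10) = 0.7209
R = 1 / (1 − 0.7209) = 3.583
Css,max = 40.2 × 3.583 = 144.0 mcg/L
Css,min = Css,max × e^(−kτ) = 144.0 × 0.7209 ≈ 104 mcg/L

104 mcg/L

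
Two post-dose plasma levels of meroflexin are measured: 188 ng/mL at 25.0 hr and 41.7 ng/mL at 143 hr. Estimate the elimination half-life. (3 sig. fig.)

k = ln(C₁/C₂) / (t₂ − t₁) = ln(188/41.7) / (143 − 25.0)
  = 1.506 / 118.0 = 0.01276 hr⁻¹
t½ = ln 2 / k = ln 2 / 0.01276 ≈ 54.3 hours

54.3 hours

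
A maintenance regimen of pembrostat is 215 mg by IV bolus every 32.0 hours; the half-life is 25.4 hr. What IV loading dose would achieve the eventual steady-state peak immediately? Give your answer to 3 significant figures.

369 mg

k = ln 2 / 25.4 = 0.02729 hr⁻¹
Accumulation ratio R = 1 / (1 − e^(−kτ)) = 1 / (1 − e^(−0.02729×32.0)) = 1 / (1 − 0.4176) = 1.717
Loading dose = maintenance dose × R = 215 × 1.717 ≈ 369 mg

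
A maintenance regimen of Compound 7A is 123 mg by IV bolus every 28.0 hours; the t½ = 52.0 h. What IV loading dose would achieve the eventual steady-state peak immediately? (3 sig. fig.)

395 mg

k = ln 2 / 52.0 = 0.01333 h⁻¹
Accumulation ratio R = 1 / (1 − e^(−kτ)) = 1 / (1 − e^(−0.01333×28.0)) = 1 / (1 − 0.6885) = 3.210
Loading dose = maintenance dose × R = 123 × 3.210 ≈ 395 mg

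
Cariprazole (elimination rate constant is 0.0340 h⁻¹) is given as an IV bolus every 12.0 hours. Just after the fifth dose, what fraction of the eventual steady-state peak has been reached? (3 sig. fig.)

f_n = 1 − e^(−nkτ) = 1 − e^(−5 × 0.03400 × 12.0) = 1 − e^(−2.040) = 1 − 0.1300 ≈ 0.870

0.870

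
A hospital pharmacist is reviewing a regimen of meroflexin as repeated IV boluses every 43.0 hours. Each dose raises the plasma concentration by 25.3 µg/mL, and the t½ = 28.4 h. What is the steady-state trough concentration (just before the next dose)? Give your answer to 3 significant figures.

13.6 µg/mL

k = ln 2 / 28.4 = 0.02441 h⁻¹
Fraction remaining after one interval: e^(−kτ) = e^(−0.02441 × 43.0) = 0.3501
R = 1 / (1 − 0.3501) = 1.539
Css,max = 25.3 × 1.539 = 38.93 µg/mL
Css,min = Css,max × e^(−kτ) = 38.93 × 0.3501 ≈ 13.6 µg/mL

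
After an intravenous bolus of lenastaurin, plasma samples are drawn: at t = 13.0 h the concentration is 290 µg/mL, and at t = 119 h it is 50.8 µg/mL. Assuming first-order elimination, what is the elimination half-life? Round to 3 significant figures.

42.2 hours

k = ln(C₁/C₂) / (t₂ − t₁) = ln(290/50.8) / (119 − 13.0)
  = 1.742 / 106.0 = 0.01643 h⁻¹
t½ = ln 2 / k = ln 2 / 0.01643 ≈ 42.2 hours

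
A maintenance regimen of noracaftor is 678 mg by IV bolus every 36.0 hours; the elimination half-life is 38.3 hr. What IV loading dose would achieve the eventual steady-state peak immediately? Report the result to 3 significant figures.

k = ln 2 / 38.3 = 0.01810 hr⁻¹
Accumulation ratio R = 1 / (1 − e^(−kτ)) = 1 / (1 − e^(−0.01810×36.0)) = 1 / (1 − 0.5213) = 2.089
Loading dose = maintenance dose × R = 678 × 2.089 ≈ 1420 mg

1420 mg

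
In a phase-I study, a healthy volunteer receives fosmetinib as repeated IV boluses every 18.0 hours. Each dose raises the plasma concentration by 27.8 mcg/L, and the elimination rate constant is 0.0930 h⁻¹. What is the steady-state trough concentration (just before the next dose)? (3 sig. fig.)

Fraction remaining after one interval: e^(−kτ) = e^(−0.09300 × 18.0) = 0.1875
R = 1 / (1 − 0.1875) = 1.231
Css,max = 27.8 × 1.231 = 34.22 mcg/L
Css,min = Css,max × e^(−kτ) = 34.22 × 0.1875 ≈ 6.42 mcg/L

6.42 mcg/L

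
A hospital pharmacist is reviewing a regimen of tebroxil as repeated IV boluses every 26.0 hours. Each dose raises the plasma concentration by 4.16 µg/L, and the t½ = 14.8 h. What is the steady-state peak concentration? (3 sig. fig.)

5.91 µg/L

k = ln 2 / 14.8 = 0.04683 h⁻¹
Fraction remaining after one interval: e^(−kτ) = e^(−0.04683 × 26.0) = 0.2959
R = 1 / (1 − 0.2959) = 1.420
Css,max = 4.16 × 1.420 ≈ 5.91 µg/L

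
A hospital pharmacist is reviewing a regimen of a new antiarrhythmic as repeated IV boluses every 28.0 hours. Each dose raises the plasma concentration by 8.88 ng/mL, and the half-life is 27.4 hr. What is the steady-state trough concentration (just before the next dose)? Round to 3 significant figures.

8.62 ng/mL

k = ln 2 / 27.4 = 0.02530 hr⁻¹
Fraction remaining after one interval: e^(−kτ) = e^(−0.02530 × 28.0) = 0.4925
R = 1 / (1 − 0.4925) = 1.970
Css,max = 8.88 × 1.970 = 17.50 ng/mL
Css,min = Css,max × e^(−kτ) = 17.50 × 0.4925 ≈ 8.62 ng/mL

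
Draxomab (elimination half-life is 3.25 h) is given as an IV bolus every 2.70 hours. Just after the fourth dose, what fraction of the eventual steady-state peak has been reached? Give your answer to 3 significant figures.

k = ln 2 / 3.25 = 0.2133 h⁻¹
f_n = 1 − e^(−nkτ) = 1 − e^(−4 × 0.2133 × 2.70) = 1 − e^(−2.303) = 1 − 0.09992 ≈ 0.900

0.900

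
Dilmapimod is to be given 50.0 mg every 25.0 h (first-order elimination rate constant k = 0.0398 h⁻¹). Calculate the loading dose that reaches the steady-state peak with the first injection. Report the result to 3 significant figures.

Accumulation ratio R = 1 / (1 − e^(−kτ)) = 1 / (1 − e^(−0.03980×25.0)) = 1 / (1 − 0.3697) = 1.587
Loading dose = maintenance dose × R = 50.0 × 1.587 ≈ 79.3 mg

79.3 mg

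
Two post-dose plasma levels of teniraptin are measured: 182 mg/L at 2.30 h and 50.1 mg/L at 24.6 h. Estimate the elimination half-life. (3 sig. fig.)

k = ln(C₁/C₂) / (t₂ − t₁) = ln(182/50.1) / (24.6 − 2.30)
  = 1.290 / 22.30 = 0.05785 h⁻¹
t½ = ln 2 / k = ln 2 / 0.05785 ≈ 12.0 hours

12.0 hours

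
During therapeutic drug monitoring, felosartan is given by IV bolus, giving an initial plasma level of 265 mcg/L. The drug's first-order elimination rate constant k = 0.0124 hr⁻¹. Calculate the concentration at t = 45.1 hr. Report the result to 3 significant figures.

C(t) = C₀ e^(−kt) = 265 × e^(−0.01240 × 45.1) = 265 × e^(−0.5592) = 265 × 0.5716 ≈ 151 mcg/L

151 mcg/L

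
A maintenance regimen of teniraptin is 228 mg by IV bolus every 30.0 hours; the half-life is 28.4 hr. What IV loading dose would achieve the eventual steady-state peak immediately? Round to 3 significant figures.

k = ln 2 / 28.4 = 0.02441 hr⁻¹
Accumulation ratio R = 1 / (1 − e^(−kτ)) = 1 / (1 − e^(−0.02441×30.0)) = 1 / (1 − 0.4809) = 1.926
Loading dose = maintenance dose × R = 228 × 1.926 ≈ 439 mg

439 mg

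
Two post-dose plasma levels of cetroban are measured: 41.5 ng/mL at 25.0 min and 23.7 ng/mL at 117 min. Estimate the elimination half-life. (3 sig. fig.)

114 minutes

k = ln(C₁/C₂) / (t₂ − t₁) = ln(41.5/23.7) / (117 − 25.0)
  = 0.5602 / 92.00 = 0.006089 min⁻¹
t½ = ln 2 / k = ln 2 / 0.006089 ≈ 114 minutes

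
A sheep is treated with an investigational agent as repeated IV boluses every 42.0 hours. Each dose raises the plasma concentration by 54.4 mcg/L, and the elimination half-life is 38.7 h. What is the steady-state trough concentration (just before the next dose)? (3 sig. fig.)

k = ln 2 / 38.7 = 0.01791 h⁻¹
Fraction remaining after one interval: e^(−kτ) = e^(−0.01791 × 42.0) = 0.4713
R = 1 / (1 − 0.4713) = 1.891
Css,max = 54.4 × 1.891 = 102.9 mcg/L
Css,min = Css,max × e^(−kτ) = 102.9 × 0.4713 ≈ 48.5 mcg/L

48.5 mcg/L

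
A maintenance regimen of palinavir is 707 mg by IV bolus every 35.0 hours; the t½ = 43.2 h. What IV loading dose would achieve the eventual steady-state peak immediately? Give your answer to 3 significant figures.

k = ln 2 / 43.2 = 0.01605 h⁻¹
Accumulation ratio R = 1 / (1 − e^(−kτ)) = 1 / (1 − e^(−0.01605×35.0)) = 1 / (1 − 0.5703) = 2.327
Loading dose = maintenance dose × R = 707 × 2.327 ≈ 1650 mg

1650 mg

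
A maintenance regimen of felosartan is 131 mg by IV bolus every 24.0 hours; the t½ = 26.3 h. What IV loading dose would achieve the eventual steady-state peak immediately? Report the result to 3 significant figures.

k = ln 2 / 26.3 = 0.02636 h⁻¹
Accumulation ratio R = 1 / (1 − e^(−kτ)) = 1 / (1 − e^(−0.02636×24.0)) = 1 / (1 − 0.5312) = 2.133
Loading dose = maintenance dose × R = 131 × 2.133 ≈ 279 mg

279 mg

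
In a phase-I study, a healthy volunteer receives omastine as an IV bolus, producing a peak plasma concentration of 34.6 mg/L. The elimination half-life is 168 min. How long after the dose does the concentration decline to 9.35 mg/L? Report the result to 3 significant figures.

k = ln 2 / 168 = 0.004126 min⁻¹
C(t) = C₀ e^(−kt)  ⇒  t = ln(C₀/C) / k
t = ln(34.6/9.35) / 0.004126 = 1.308 / 0.004126 ≈ 317 minutes

317 minutes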